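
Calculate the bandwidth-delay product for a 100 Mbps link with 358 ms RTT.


BDP = bandwidth * RTT
= 100 Mbps * 358 ms
= 100 * 1e6 * 358 / 1000 bits
= 35800000 bits
= 4475000 bytes
= 4370.1172 KB
BDP = 35800000 bits (4475000 bytes)


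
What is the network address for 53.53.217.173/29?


IP:   00110101.00110101.11011001.10101101
Mask: 11111111.11111111.11111111.11111000
AND operation:
Net:  00110101.00110101.11011001.10101000
Network: 53.53.217.168/29


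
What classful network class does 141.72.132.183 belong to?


First octet: 141
Binary: 10001101
10xxxxxx -> Class B (128-191)
Class B, default mask 255.255.0.0 (/16)


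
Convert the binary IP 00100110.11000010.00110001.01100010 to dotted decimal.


00100110 = 38
11000010 = 194
00110001 = 49
01100010 = 98
IP: 38.194.49.98


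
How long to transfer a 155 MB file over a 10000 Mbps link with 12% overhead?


Effective throughput = 10000 * (1 - 12/100) = 8800 Mbps
File size in Mb = 155 * 8 = 1240 Mb
Time = 1240 / 8800
Time = 0.1409 seconds


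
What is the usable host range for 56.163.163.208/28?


Network: 56.163.163.208
Broadcast: 56.163.163.223
First usable = network + 1
Last usable = broadcast - 1
Range: 56.163.163.209 to 56.163.163.222


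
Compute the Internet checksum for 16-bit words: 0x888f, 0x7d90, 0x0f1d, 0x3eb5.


Sum all words (with carry folding):
+ 0x888f = 0x888f
+ 0x7d90 = 0x0620
+ 0x0f1d = 0x153d
+ 0x3eb5 = 0x53f2
One's complement: ~0x53f2
Checksum = 0xac0d


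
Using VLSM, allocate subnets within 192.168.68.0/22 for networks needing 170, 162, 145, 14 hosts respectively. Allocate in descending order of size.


170 hosts -> /24 (254 usable): 192.168.68.0/24
162 hosts -> /24 (254 usable): 192.168.69.0/24
145 hosts -> /24 (254 usable): 192.168.70.0/24
14 hosts -> /28 (14 usable): 192.168.71.0/28
Allocation: 192.168.68.0/24 (170 hosts, 254 usable); 192.168.69.0/24 (162 hosts, 254 usable); 192.168.70.0/24 (145 hosts, 254 usable); 192.168.71.0/28 (14 hosts, 14 usable)


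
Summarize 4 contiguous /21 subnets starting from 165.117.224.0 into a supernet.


Original prefix: /21
Number of subnets: 4 = 2^2
New prefix = 21 - 2 = 19
Supernet: 165.117.224.0/19


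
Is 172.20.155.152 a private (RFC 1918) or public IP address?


RFC 1918 private ranges:
  10.0.0.0/8 (10.0.0.0 - 10.255.255.255)
  172.16.0.0/12 (172.16.0.0 - 172.31.255.255)
  192.168.0.0/16 (192.168.0.0 - 192.168.255.255)
Private (in 172.16.0.0/12)


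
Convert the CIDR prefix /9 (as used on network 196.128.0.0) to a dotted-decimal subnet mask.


/9 means 9 network bits, 23 host bits
Binary: 11111111100000000000000000000000
Mask: 255.128.0.0


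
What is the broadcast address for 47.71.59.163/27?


Network: 47.71.59.160/27
Host bits = 5
Set all host bits to 1:
Broadcast: 47.71.59.191


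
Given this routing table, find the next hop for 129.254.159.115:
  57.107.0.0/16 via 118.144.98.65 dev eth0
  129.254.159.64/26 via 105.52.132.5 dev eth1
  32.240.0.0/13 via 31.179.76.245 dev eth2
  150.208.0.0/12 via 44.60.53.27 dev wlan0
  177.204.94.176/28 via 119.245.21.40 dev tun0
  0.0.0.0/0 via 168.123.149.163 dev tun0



Longest prefix match for 129.254.159.115:
  /16 57.107.0.0: no
  /26 129.254.159.64: MATCH
  /13 32.240.0.0: no
  /12 150.208.0.0: no
  /28 177.204.94.176: no
  /0 0.0.0.0: MATCH
Selected: next-hop 105.52.132.5 via eth1 (matched /26)


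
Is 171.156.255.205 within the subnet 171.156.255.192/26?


Subnet network: 171.156.255.192
Test IP AND mask: 171.156.255.192
Yes, 171.156.255.205 is in 171.156.255.192/26


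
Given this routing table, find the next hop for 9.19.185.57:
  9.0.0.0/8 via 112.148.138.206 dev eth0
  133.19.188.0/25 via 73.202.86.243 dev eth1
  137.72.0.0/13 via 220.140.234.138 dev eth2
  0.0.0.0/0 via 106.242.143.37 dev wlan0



Longest prefix match for 9.19.185.57:
  /8 9.0.0.0: MATCH
  /25 133.19.188.0: no
  /13 137.72.0.0: no
  /0 0.0.0.0: MATCH
Selected: next-hop 112.148.138.206 via eth0 (matched /8)


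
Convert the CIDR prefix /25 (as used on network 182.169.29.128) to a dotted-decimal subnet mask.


/25 means 25 network bits, 7 host bits
Binary: 11111111111111111111111110000000
Mask: 255.255.255.128


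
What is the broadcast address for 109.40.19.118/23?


Network: 109.40.18.0/23
Host bits = 9
Set all host bits to 1:
Broadcast: 109.40.19.255


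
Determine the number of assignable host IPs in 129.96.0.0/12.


Host bits = 32 - 12 = 20
Total addresses = 2^20 = 1048576
Usable = total - 2 (network and broadcast)
Usable hosts: 1048574


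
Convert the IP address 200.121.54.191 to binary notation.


200 = 11001000
121 = 01111001
54 = 00110110
191 = 10111111
Binary: 11001000.01111001.00110110.10111111


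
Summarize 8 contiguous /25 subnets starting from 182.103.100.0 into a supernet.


Original prefix: /25
Number of subnets: 8 = 2^3
New prefix = 25 - 3 = 22
Supernet: 182.103.100.0/22


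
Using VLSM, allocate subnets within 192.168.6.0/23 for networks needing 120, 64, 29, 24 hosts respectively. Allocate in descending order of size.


120 hosts -> /25 (126 usable): 192.168.6.0/25
64 hosts -> /25 (126 usable): 192.168.6.128/25
29 hosts -> /27 (30 usable): 192.168.7.0/27
24 hosts -> /27 (30 usable): 192.168.7.32/27
Allocation: 192.168.6.0/25 (120 hosts, 126 usable); 192.168.6.128/25 (64 hosts, 126 usable); 192.168.7.0/27 (29 hosts, 30 usable); 192.168.7.32/27 (24 hosts, 30 usable)


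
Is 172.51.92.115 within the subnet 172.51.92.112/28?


Subnet network: 172.51.92.112
Test IP AND mask: 172.51.92.112
Yes, 172.51.92.115 is in 172.51.92.112/28


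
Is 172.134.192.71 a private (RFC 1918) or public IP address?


RFC 1918 private ranges:
  10.0.0.0/8 (10.0.0.0 - 10.255.255.255)
  172.16.0.0/12 (172.16.0.0 - 172.31.255.255)
  192.168.0.0/16 (192.168.0.0 - 192.168.255.255)
Public (not in any RFC 1918 range)


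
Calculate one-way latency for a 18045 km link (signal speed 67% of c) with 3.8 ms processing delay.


Speed = 0.67 * 3e5 km/s = 201000 km/s
Propagation delay = 18045 / 201000 = 0.0898 s = 89.7761 ms
Processing delay = 3.8 ms
Total one-way latency = 93.5761 ms


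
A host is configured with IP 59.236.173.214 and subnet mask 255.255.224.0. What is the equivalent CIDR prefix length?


Binary: 11111111.11111111.11100000.00000000
Count leading 1s
Prefix: /19


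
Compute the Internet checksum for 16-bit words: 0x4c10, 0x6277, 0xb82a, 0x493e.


Sum all words (with carry folding):
+ 0x4c10 = 0x4c10
+ 0x6277 = 0xae87
+ 0xb82a = 0x66b2
+ 0x493e = 0xaff0
One's complement: ~0xaff0
Checksum = 0x500f


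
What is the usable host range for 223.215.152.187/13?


Network: 223.208.0.0
Broadcast: 223.215.255.255
First usable = network + 1
Last usable = broadcast - 1
Range: 223.208.0.1 to 223.215.255.254


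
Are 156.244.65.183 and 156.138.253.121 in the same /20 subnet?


Mask: 255.255.240.0
156.244.65.183 AND mask = 156.244.64.0
156.138.253.121 AND mask = 156.138.240.0
No, different subnets (156.244.64.0 vs 156.138.240.0)


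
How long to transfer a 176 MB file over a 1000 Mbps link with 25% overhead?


Effective throughput = 1000 * (1 - 25/100) = 750 Mbps
File size in Mb = 176 * 8 = 1408 Mb
Time = 1408 / 750
Time = 1.8773 seconds


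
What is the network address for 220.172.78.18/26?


IP:   11011100.10101100.01001110.00010010
Mask: 11111111.11111111.11111111.11000000
AND operation:
Net:  11011100.10101100.01001110.00000000
Network: 220.172.78.0/26


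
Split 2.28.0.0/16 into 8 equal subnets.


New prefix = 16 + 3 = 19
Each subnet has 8192 addresses
  2.28.0.0/19
  2.28.32.0/19
  2.28.64.0/19
  2.28.96.0/19
  2.28.128.0/19
  2.28.160.0/19
  2.28.192.0/19
  2.28.224.0/19
Subnets: 2.28.0.0/19, 2.28.32.0/19, 2.28.64.0/19, 2.28.96.0/19, 2.28.128.0/19, 2.28.160.0/19, 2.28.192.0/19, 2.28.224.0/19


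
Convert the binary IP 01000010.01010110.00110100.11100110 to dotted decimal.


01000010 = 66
01010110 = 86
00110100 = 52
11100110 = 230
IP: 66.86.52.230


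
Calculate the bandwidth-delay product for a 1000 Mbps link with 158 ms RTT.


BDP = bandwidth * RTT
= 1000 Mbps * 158 ms
= 1000 * 1e6 * 158 / 1000 bits
= 158000000 bits
= 19750000 bytes
= 19287.1094 KB
BDP = 158000000 bits (19750000 bytes)


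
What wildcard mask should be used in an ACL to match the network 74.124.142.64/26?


Subnet mask: 255.255.255.192
Wildcard = 255.255.255.255 - subnet mask
255 - 255 = 0
255 - 255 = 0
255 - 255 = 0
255 - 192 = 63
Wildcard: 0.0.0.63


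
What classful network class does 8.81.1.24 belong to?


First octet: 8
Binary: 00001000
0xxxxxxx -> Class A (1-126)
Class A, default mask 255.0.0.0 (/8)


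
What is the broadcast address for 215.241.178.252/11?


Network: 215.224.0.0/11
Host bits = 21
Set all host bits to 1:
Broadcast: 215.255.255.255


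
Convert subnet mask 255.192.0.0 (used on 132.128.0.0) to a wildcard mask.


Subnet mask: 255.192.0.0
Wildcard = 255.255.255.255 - subnet mask
255 - 255 = 0
255 - 192 = 63
255 - 0 = 255
255 - 0 = 255
Wildcard: 0.63.255.255


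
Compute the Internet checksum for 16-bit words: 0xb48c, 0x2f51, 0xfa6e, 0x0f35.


Sum all words (with carry folding):
+ 0xb48c = 0xb48c
+ 0x2f51 = 0xe3dd
+ 0xfa6e = 0xde4c
+ 0x0f35 = 0xed81
One's complement: ~0xed81
Checksum = 0x127e


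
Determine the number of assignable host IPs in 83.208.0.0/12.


Host bits = 32 - 12 = 20
Total addresses = 2^20 = 1048576
Usable = total - 2 (network and broadcast)
Usable hosts: 1048574


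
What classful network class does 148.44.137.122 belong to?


First octet: 148
Binary: 10010100
10xxxxxx -> Class B (128-191)
Class B, default mask 255.255.0.0 (/16)


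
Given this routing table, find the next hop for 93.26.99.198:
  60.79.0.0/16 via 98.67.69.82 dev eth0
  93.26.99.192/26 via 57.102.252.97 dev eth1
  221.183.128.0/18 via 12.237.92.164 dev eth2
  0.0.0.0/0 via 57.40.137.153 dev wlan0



Longest prefix match for 93.26.99.198:
  /16 60.79.0.0: no
  /26 93.26.99.192: MATCH
  /18 221.183.128.0: no
  /0 0.0.0.0: MATCH
Selected: next-hop 57.102.252.97 via eth1 (matched /26)


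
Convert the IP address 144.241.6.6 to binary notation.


144 = 10010000
241 = 11110001
6 = 00000110
6 = 00000110
Binary: 10010000.11110001.00000110.00000110


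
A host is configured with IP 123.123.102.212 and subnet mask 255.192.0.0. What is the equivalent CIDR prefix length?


Binary: 11111111.11000000.00000000.00000000
Count leading 1s
Prefix: /10


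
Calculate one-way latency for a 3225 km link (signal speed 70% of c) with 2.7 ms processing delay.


Speed = 0.7 * 3e5 km/s = 210000 km/s
Propagation delay = 3225 / 210000 = 0.0154 s = 15.3571 ms
Processing delay = 2.7 ms
Total one-way latency = 18.0571 ms


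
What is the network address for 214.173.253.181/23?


IP:   11010110.10101101.11111101.10110101
Mask: 11111111.11111111.11111110.00000000
AND operation:
Net:  11010110.10101101.11111100.00000000
Network: 214.173.252.0/23


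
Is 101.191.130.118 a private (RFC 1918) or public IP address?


RFC 1918 private ranges:
  10.0.0.0/8 (10.0.0.0 - 10.255.255.255)
  172.16.0.0/12 (172.16.0.0 - 172.31.255.255)
  192.168.0.0/16 (192.168.0.0 - 192.168.255.255)
Public (not in any RFC 1918 range)


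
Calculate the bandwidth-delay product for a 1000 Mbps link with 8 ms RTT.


BDP = bandwidth * RTT
= 1000 Mbps * 8 ms
= 1000 * 1e6 * 8 / 1000 bits
= 8000000 bits
= 1000000 bytes
= 976.5625 KB
BDP = 8000000 bits (1000000 bytes)


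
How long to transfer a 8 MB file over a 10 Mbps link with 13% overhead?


Effective throughput = 10 * (1 - 13/100) = 8.7 Mbps
File size in Mb = 8 * 8 = 64 Mb
Time = 64 / 8.7
Time = 7.3563 seconds


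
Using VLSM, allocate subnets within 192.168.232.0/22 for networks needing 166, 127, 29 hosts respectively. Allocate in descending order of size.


166 hosts -> /24 (254 usable): 192.168.232.0/24
127 hosts -> /24 (254 usable): 192.168.233.0/24
29 hosts -> /27 (30 usable): 192.168.234.0/27
Allocation: 192.168.232.0/24 (166 hosts, 254 usable); 192.168.233.0/24 (127 hosts, 254 usable); 192.168.234.0/27 (29 hosts, 30 usable)


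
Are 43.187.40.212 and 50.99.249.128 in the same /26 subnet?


Mask: 255.255.255.192
43.187.40.212 AND mask = 43.187.40.192
50.99.249.128 AND mask = 50.99.249.128
No, different subnets (43.187.40.192 vs 50.99.249.128)


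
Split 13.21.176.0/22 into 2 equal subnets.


New prefix = 22 + 1 = 23
Each subnet has 512 addresses
  13.21.176.0/23
  13.21.178.0/23
Subnets: 13.21.176.0/23, 13.21.178.0/23


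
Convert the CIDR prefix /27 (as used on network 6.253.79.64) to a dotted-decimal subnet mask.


/27 means 27 network bits, 5 host bits
Binary: 11111111111111111111111111100000
Mask: 255.255.255.224


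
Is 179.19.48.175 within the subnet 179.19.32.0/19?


Subnet network: 179.19.32.0
Test IP AND mask: 179.19.32.0
Yes, 179.19.48.175 is in 179.19.32.0/19


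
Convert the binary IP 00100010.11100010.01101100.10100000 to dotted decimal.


00100010 = 34
11100010 = 226
01101100 = 108
10100000 = 160
IP: 34.226.108.160


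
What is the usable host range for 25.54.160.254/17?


Network: 25.54.128.0
Broadcast: 25.54.255.255
First usable = network + 1
Last usable = broadcast - 1
Range: 25.54.128.1 to 25.54.255.254


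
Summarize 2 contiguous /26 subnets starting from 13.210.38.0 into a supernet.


Original prefix: /26
Number of subnets: 2 = 2^1
New prefix = 26 - 1 = 25
Supernet: 13.210.38.0/25


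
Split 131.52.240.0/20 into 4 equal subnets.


New prefix = 20 + 2 = 22
Each subnet has 1024 addresses
  131.52.240.0/22
  131.52.244.0/22
  131.52.248.0/22
  131.52.252.0/22
Subnets: 131.52.240.0/22, 131.52.244.0/22, 131.52.248.0/22, 131.52.252.0/22


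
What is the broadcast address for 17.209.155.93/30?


Network: 17.209.155.92/30
Host bits = 2
Set all host bits to 1:
Broadcast: 17.209.155.95


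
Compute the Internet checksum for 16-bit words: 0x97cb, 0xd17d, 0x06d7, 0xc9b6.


Sum all words (with carry folding):
+ 0x97cb = 0x97cb
+ 0xd17d = 0x6949
+ 0x06d7 = 0x7020
+ 0xc9b6 = 0x39d7
One's complement: ~0x39d7
Checksum = 0xc628


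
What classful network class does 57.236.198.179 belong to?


First octet: 57
Binary: 00111001
0xxxxxxx -> Class A (1-126)
Class A, default mask 255.0.0.0 (/8)


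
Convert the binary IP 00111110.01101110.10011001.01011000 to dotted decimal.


00111110 = 62
01101110 = 110
10011001 = 153
01011000 = 88
IP: 62.110.153.88


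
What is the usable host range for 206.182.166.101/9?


Network: 206.128.0.0
Broadcast: 206.255.255.255
First usable = network + 1
Last usable = broadcast - 1
Range: 206.128.0.1 to 206.255.255.254


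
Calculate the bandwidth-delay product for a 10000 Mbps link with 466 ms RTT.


BDP = bandwidth * RTT
= 10000 Mbps * 466 ms
= 10000 * 1e6 * 466 / 1000 bits
= 4660000000 bits
= 582500000 bytes
= 568847.6562 KB
BDP = 4660000000 bits (582500000 bytes)


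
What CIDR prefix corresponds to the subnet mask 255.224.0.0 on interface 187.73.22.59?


Binary: 11111111.11100000.00000000.00000000
Count leading 1s
Prefix: /11


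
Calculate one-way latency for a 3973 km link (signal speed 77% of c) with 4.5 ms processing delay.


Speed = 0.77 * 3e5 km/s = 231000 km/s
Propagation delay = 3973 / 231000 = 0.0172 s = 17.1991 ms
Processing delay = 4.5 ms
Total one-way latency = 21.6991 ms


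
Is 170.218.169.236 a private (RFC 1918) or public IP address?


RFC 1918 private ranges:
  10.0.0.0/8 (10.0.0.0 - 10.255.255.255)
  172.16.0.0/12 (172.16.0.0 - 172.31.255.255)
  192.168.0.0/16 (192.168.0.0 - 192.168.255.255)
Public (not in any RFC 1918 range)


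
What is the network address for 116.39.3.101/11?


IP:   01110100.00100111.00000011.01100101
Mask: 11111111.11100000.00000000.00000000
AND operation:
Net:  01110100.00100000.00000000.00000000
Network: 116.32.0.0/11


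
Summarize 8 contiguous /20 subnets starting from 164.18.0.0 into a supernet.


Original prefix: /20
Number of subnets: 8 = 2^3
New prefix = 20 - 3 = 17
Supernet: 164.18.0.0/17


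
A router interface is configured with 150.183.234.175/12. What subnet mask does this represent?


/12 means 12 network bits, 20 host bits
Binary: 11111111111100000000000000000000
Mask: 255.240.0.0


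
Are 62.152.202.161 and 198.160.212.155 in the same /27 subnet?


Mask: 255.255.255.224
62.152.202.161 AND mask = 62.152.202.160
198.160.212.155 AND mask = 198.160.212.128
No, different subnets (62.152.202.160 vs 198.160.212.128)


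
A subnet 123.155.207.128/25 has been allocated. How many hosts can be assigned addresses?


Host bits = 32 - 25 = 7
Total addresses = 2^7 = 128
Usable = total - 2 (network and broadcast)
Usable hosts: 126


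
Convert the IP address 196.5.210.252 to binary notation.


196 = 11000100
5 = 00000101
210 = 11010010
252 = 11111100
Binary: 11000100.00000101.11010010.11111100


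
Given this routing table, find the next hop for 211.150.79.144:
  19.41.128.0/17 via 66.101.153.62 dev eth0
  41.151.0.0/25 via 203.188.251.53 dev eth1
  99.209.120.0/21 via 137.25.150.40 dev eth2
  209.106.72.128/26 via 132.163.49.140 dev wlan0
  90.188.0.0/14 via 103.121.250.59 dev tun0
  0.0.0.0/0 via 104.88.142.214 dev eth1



Longest prefix match for 211.150.79.144:
  /17 19.41.128.0: no
  /25 41.151.0.0: no
  /21 99.209.120.0: no
  /26 209.106.72.128: no
  /14 90.188.0.0: no
  /0 0.0.0.0: MATCH
Selected: next-hop 104.88.142.214 via eth1 (matched /0)


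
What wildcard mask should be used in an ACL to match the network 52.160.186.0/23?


Subnet mask: 255.255.254.0
Wildcard = 255.255.255.255 - subnet mask
255 - 255 = 0
255 - 255 = 0
255 - 254 = 1
255 - 0 = 255
Wildcard: 0.0.1.255


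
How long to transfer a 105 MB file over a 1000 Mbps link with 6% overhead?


Effective throughput = 1000 * (1 - 6/100) = 940 Mbps
File size in Mb = 105 * 8 = 840 Mb
Time = 840 / 940
Time = 0.8936 seconds


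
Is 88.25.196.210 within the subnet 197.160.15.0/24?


Subnet network: 197.160.15.0
Test IP AND mask: 88.25.196.0
No, 88.25.196.210 is not in 197.160.15.0/24


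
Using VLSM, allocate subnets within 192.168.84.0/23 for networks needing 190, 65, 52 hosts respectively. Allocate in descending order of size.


190 hosts -> /24 (254 usable): 192.168.84.0/24
65 hosts -> /25 (126 usable): 192.168.85.0/25
52 hosts -> /26 (62 usable): 192.168.85.128/26
Allocation: 192.168.84.0/24 (190 hosts, 254 usable); 192.168.85.0/25 (65 hosts, 126 usable); 192.168.85.128/26 (52 hosts, 62 usable)


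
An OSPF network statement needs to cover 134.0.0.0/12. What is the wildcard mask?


Subnet mask: 255.240.0.0
Wildcard = 255.255.255.255 - subnet mask
255 - 255 = 0
255 - 240 = 15
255 - 0 = 255
255 - 0 = 255
Wildcard: 0.15.255.255


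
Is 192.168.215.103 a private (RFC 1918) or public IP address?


RFC 1918 private ranges:
  10.0.0.0/8 (10.0.0.0 - 10.255.255.255)
  172.16.0.0/12 (172.16.0.0 - 172.31.255.255)
  192.168.0.0/16 (192.168.0.0 - 192.168.255.255)
Private (in 192.168.0.0/16)


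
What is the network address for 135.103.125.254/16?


IP:   10000111.01100111.01111101.11111110
Mask: 11111111.11111111.00000000.00000000
AND operation:
Net:  10000111.01100111.00000000.00000000
Network: 135.103.0.0/16


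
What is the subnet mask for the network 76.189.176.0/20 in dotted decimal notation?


/20 means 20 network bits, 12 host bits
Binary: 11111111111111111111000000000000
Mask: 255.255.240.0


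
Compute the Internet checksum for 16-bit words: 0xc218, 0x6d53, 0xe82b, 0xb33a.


Sum all words (with carry folding):
+ 0xc218 = 0xc218
+ 0x6d53 = 0x2f6c
+ 0xe82b = 0x1798
+ 0xb33a = 0xcad2
One's complement: ~0xcad2
Checksum = 0x352d


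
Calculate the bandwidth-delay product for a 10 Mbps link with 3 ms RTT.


BDP = bandwidth * RTT
= 10 Mbps * 3 ms
= 10 * 1e6 * 3 / 1000 bits
= 30000 bits
= 3750 bytes
= 3.6621 KB
BDP = 30000 bits (3750 bytes)


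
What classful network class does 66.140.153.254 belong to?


First octet: 66
Binary: 01000010
0xxxxxxx -> Class A (1-126)
Class A, default mask 255.0.0.0 (/8)


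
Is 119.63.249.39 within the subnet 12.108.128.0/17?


Subnet network: 12.108.128.0
Test IP AND mask: 119.63.128.0
No, 119.63.249.39 is not in 12.108.128.0/17


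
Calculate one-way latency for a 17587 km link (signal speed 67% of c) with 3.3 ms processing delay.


Speed = 0.67 * 3e5 km/s = 201000 km/s
Propagation delay = 17587 / 201000 = 0.0875 s = 87.4975 ms
Processing delay = 3.3 ms
Total one-way latency = 90.7975 ms


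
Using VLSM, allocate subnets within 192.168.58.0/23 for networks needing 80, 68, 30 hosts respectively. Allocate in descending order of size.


80 hosts -> /25 (126 usable): 192.168.58.0/25
68 hosts -> /25 (126 usable): 192.168.58.128/25
30 hosts -> /27 (30 usable): 192.168.59.0/27
Allocation: 192.168.58.0/25 (80 hosts, 126 usable); 192.168.58.128/25 (68 hosts, 126 usable); 192.168.59.0/27 (30 hosts, 30 usable)


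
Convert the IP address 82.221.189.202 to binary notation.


82 = 01010010
221 = 11011101
189 = 10111101
202 = 11001010
Binary: 01010010.11011101.10111101.11001010


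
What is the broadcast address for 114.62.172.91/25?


Network: 114.62.172.0/25
Host bits = 7
Set all host bits to 1:
Broadcast: 114.62.172.127


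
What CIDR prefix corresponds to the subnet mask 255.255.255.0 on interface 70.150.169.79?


Binary: 11111111.11111111.11111111.00000000
Count leading 1s
Prefix: /24


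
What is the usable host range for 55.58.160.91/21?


Network: 55.58.160.0
Broadcast: 55.58.167.255
First usable = network + 1
Last usable = broadcast - 1
Range: 55.58.160.1 to 55.58.167.254


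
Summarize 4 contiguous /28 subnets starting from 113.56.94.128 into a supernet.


Original prefix: /28
Number of subnets: 4 = 2^2
New prefix = 28 - 2 = 26
Supernet: 113.56.94.128/26


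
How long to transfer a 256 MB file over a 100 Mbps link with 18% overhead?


Effective throughput = 100 * (1 - 18/100) = 82 Mbps
File size in Mb = 256 * 8 = 2048 Mb
Time = 2048 / 82
Time = 24.9756 seconds


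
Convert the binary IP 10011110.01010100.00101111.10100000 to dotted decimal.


10011110 = 158
01010100 = 84
00101111 = 47
10100000 = 160
IP: 158.84.47.160


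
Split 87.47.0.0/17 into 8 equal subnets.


New prefix = 17 + 3 = 20
Each subnet has 4096 addresses
  87.47.0.0/20
  87.47.16.0/20
  87.47.32.0/20
  87.47.48.0/20
  87.47.64.0/20
  87.47.80.0/20
  87.47.96.0/20
  87.47.112.0/20
Subnets: 87.47.0.0/20, 87.47.16.0/20, 87.47.32.0/20, 87.47.48.0/20, 87.47.64.0/20, 87.47.80.0/20, 87.47.96.0/20, 87.47.112.0/20


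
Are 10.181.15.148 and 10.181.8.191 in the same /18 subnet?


Mask: 255.255.192.0
10.181.15.148 AND mask = 10.181.0.0
10.181.8.191 AND mask = 10.181.0.0
Yes, same subnet (10.181.0.0)


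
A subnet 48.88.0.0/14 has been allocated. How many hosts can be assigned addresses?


Host bits = 32 - 14 = 18
Total addresses = 2^18 = 262144
Usable = total - 2 (network and broadcast)
Usable hosts: 262142


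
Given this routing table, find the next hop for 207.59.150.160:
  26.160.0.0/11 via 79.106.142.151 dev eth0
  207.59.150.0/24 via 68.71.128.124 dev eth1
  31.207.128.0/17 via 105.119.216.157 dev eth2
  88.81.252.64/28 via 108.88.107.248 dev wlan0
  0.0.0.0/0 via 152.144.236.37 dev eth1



Longest prefix match for 207.59.150.160:
  /11 26.160.0.0: no
  /24 207.59.150.0: MATCH
  /17 31.207.128.0: no
  /28 88.81.252.64: no
  /0 0.0.0.0: MATCH
Selected: next-hop 68.71.128.124 via eth1 (matched /24)


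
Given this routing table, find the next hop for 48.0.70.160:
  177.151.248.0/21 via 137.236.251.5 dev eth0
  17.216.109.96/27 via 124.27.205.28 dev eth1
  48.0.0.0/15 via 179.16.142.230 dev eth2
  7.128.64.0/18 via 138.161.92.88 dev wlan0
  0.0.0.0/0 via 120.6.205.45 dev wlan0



Longest prefix match for 48.0.70.160:
  /21 177.151.248.0: no
  /27 17.216.109.96: no
  /15 48.0.0.0: MATCH
  /18 7.128.64.0: no
  /0 0.0.0.0: MATCH
Selected: next-hop 179.16.142.230 via eth2 (matched /15)


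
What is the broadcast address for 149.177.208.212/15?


Network: 149.176.0.0/15
Host bits = 17
Set all host bits to 1:
Broadcast: 149.177.255.255


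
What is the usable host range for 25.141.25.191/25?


Network: 25.141.25.128
Broadcast: 25.141.25.255
First usable = network + 1
Last usable = broadcast - 1
Range: 25.141.25.129 to 25.141.25.254


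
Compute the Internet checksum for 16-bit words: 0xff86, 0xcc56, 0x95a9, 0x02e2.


Sum all words (with carry folding):
+ 0xff86 = 0xff86
+ 0xcc56 = 0xcbdd
+ 0x95a9 = 0x6187
+ 0x02e2 = 0x6469
One's complement: ~0x6469
Checksum = 0x9b96


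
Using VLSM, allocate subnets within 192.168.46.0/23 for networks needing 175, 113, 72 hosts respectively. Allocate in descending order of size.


175 hosts -> /24 (254 usable): 192.168.46.0/24
113 hosts -> /25 (126 usable): 192.168.47.0/25
72 hosts -> /25 (126 usable): 192.168.47.128/25
Allocation: 192.168.46.0/24 (175 hosts, 254 usable); 192.168.47.0/25 (113 hosts, 126 usable); 192.168.47.128/25 (72 hosts, 126 usable)


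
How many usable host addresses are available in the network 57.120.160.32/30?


Host bits = 32 - 30 = 2
Total addresses = 2^2 = 4
Usable = total - 2 (network and broadcast)
Usable hosts: 2


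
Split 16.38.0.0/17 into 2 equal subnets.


New prefix = 17 + 1 = 18
Each subnet has 16384 addresses
  16.38.0.0/18
  16.38.64.0/18
Subnets: 16.38.0.0/18, 16.38.64.0/18


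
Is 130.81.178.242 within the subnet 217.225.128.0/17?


Subnet network: 217.225.128.0
Test IP AND mask: 130.81.128.0
No, 130.81.178.242 is not in 217.225.128.0/17


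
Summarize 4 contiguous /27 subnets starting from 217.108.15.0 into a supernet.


Original prefix: /27
Number of subnets: 4 = 2^2
New prefix = 27 - 2 = 25
Supernet: 217.108.15.0/25


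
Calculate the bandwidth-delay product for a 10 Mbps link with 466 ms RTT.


BDP = bandwidth * RTT
= 10 Mbps * 466 ms
= 10 * 1e6 * 466 / 1000 bits
= 4660000 bits
= 582500 bytes
= 568.8477 KB
BDP = 4660000 bits (582500 bytes)


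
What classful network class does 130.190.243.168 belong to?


First octet: 130
Binary: 10000010
10xxxxxx -> Class B (128-191)
Class B, default mask 255.255.0.0 (/16)


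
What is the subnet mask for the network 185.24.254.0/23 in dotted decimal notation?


/23 means 23 network bits, 9 host bits
Binary: 11111111111111111111111000000000
Mask: 255.255.254.0


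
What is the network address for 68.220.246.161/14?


IP:   01000100.11011100.11110110.10100001
Mask: 11111111.11111100.00000000.00000000
AND operation:
Net:  01000100.11011100.00000000.00000000
Network: 68.220.0.0/14


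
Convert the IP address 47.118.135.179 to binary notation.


47 = 00101111
118 = 01110110
135 = 10000111
179 = 10110011
Binary: 00101111.01110110.10000111.10110011


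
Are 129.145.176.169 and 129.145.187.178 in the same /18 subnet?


Mask: 255.255.192.0
129.145.176.169 AND mask = 129.145.128.0
129.145.187.178 AND mask = 129.145.128.0
Yes, same subnet (129.145.128.0)


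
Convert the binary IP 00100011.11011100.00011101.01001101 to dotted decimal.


00100011 = 35
11011100 = 220
00011101 = 29
01001101 = 77
IP: 35.220.29.77


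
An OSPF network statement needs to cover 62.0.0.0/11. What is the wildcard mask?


Subnet mask: 255.224.0.0
Wildcard = 255.255.255.255 - subnet mask
255 - 255 = 0
255 - 224 = 31
255 - 0 = 255
255 - 0 = 255
Wildcard: 0.31.255.255


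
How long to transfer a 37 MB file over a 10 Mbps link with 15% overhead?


Effective throughput = 10 * (1 - 15/100) = 8.5 Mbps
File size in Mb = 37 * 8 = 296 Mb
Time = 296 / 8.5
Time = 34.8235 seconds


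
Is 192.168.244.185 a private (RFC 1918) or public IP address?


RFC 1918 private ranges:
  10.0.0.0/8 (10.0.0.0 - 10.255.255.255)
  172.16.0.0/12 (172.16.0.0 - 172.31.255.255)
  192.168.0.0/16 (192.168.0.0 - 192.168.255.255)
Private (in 192.168.0.0/16)


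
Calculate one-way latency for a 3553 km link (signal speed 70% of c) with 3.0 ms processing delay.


Speed = 0.7 * 3e5 km/s = 210000 km/s
Propagation delay = 3553 / 210000 = 0.0169 s = 16.919 ms
Processing delay = 3.0 ms
Total one-way latency = 19.919 ms


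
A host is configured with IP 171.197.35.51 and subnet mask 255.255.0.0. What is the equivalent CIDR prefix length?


Binary: 11111111.11111111.00000000.00000000
Count leading 1s
Prefix: /16


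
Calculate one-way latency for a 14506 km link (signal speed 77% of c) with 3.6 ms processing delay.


Speed = 0.77 * 3e5 km/s = 231000 km/s
Propagation delay = 14506 / 231000 = 0.0628 s = 62.7965 ms
Processing delay = 3.6 ms
Total one-way latency = 66.3965 ms


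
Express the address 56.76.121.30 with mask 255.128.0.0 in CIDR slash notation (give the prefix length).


Binary: 11111111.10000000.00000000.00000000
Count leading 1s
Prefix: /9


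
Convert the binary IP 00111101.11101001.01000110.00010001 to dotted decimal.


00111101 = 61
11101001 = 233
01000110 = 70
00010001 = 17
IP: 61.233.70.17


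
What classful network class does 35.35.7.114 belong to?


First octet: 35
Binary: 00100011
0xxxxxxx -> Class A (1-126)
Class A, default mask 255.0.0.0 (/8)


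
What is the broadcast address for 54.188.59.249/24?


Network: 54.188.59.0/24
Host bits = 8
Set all host bits to 1:
Broadcast: 54.188.59.255


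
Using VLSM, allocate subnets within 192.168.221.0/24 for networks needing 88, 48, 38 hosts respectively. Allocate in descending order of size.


88 hosts -> /25 (126 usable): 192.168.221.0/25
48 hosts -> /26 (62 usable): 192.168.221.128/26
38 hosts -> /26 (62 usable): 192.168.221.192/26
Allocation: 192.168.221.0/25 (88 hosts, 126 usable); 192.168.221.128/26 (48 hosts, 62 usable); 192.168.221.192/26 (38 hosts, 62 usable)


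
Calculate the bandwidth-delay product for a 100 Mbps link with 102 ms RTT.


BDP = bandwidth * RTT
= 100 Mbps * 102 ms
= 100 * 1e6 * 102 / 1000 bits
= 10200000 bits
= 1275000 bytes
= 1245.1172 KB
BDP = 10200000 bits (1275000 bytes)


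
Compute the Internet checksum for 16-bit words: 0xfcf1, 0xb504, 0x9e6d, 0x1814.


Sum all words (with carry folding):
+ 0xfcf1 = 0xfcf1
+ 0xb504 = 0xb1f6
+ 0x9e6d = 0x5064
+ 0x1814 = 0x6878
One's complement: ~0x6878
Checksum = 0x9787


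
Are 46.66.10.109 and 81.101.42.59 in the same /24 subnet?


Mask: 255.255.255.0
46.66.10.109 AND mask = 46.66.10.0
81.101.42.59 AND mask = 81.101.42.0
No, different subnets (46.66.10.0 vs 81.101.42.0)


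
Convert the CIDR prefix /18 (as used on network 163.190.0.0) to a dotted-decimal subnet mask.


/18 means 18 network bits, 14 host bits
Binary: 11111111111111111100000000000000
Mask: 255.255.192.0


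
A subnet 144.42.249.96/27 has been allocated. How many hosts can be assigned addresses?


Host bits = 32 - 27 = 5
Total addresses = 2^5 = 32
Usable = total - 2 (network and broadcast)
Usable hosts: 30


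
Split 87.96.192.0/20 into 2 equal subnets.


New prefix = 20 + 1 = 21
Each subnet has 2048 addresses
  87.96.192.0/21
  87.96.200.0/21
Subnets: 87.96.192.0/21, 87.96.200.0/21


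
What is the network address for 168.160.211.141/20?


IP:   10101000.10100000.11010011.10001101
Mask: 11111111.11111111.11110000.00000000
AND operation:
Net:  10101000.10100000.11010000.00000000
Network: 168.160.208.0/20


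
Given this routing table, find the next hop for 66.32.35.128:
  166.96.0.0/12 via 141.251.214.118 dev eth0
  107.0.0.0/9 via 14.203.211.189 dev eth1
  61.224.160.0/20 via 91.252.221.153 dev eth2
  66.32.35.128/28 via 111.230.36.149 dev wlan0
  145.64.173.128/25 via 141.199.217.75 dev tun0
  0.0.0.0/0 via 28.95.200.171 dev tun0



Longest prefix match for 66.32.35.128:
  /12 166.96.0.0: no
  /9 107.0.0.0: no
  /20 61.224.160.0: no
  /28 66.32.35.128: MATCH
  /25 145.64.173.128: no
  /0 0.0.0.0: MATCH
Selected: next-hop 111.230.36.149 via wlan0 (matched /28)


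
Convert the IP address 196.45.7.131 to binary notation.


196 = 11000100
45 = 00101101
7 = 00000111
131 = 10000011
Binary: 11000100.00101101.00000111.10000011


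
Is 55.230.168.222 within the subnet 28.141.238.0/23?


Subnet network: 28.141.238.0
Test IP AND mask: 55.230.168.0
No, 55.230.168.222 is not in 28.141.238.0/23


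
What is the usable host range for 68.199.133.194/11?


Network: 68.192.0.0
Broadcast: 68.223.255.255
First usable = network + 1
Last usable = broadcast - 1
Range: 68.192.0.1 to 68.223.255.254


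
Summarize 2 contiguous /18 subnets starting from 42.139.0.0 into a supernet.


Original prefix: /18
Number of subnets: 2 = 2^1
New prefix = 18 - 1 = 17
Supernet: 42.139.0.0/17


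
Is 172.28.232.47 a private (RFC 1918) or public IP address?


RFC 1918 private ranges:
  10.0.0.0/8 (10.0.0.0 - 10.255.255.255)
  172.16.0.0/12 (172.16.0.0 - 172.31.255.255)
  192.168.0.0/16 (192.168.0.0 - 192.168.255.255)
Private (in 172.16.0.0/12)


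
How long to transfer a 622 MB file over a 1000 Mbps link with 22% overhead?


Effective throughput = 1000 * (1 - 22/100) = 780 Mbps
File size in Mb = 622 * 8 = 4976 Mb
Time = 4976 / 780
Time = 6.3795 seconds


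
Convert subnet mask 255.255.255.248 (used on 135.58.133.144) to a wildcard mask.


Subnet mask: 255.255.255.248
Wildcard = 255.255.255.255 - subnet mask
255 - 255 = 0
255 - 255 = 0
255 - 255 = 0
255 - 248 = 7
Wildcard: 0.0.0.7


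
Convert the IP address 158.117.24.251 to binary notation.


158 = 10011110
117 = 01110101
24 = 00011000
251 = 11111011
Binary: 10011110.01110101.00011000.11111011


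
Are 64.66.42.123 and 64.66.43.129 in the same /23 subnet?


Mask: 255.255.254.0
64.66.42.123 AND mask = 64.66.42.0
64.66.43.129 AND mask = 64.66.42.0
Yes, same subnet (64.66.42.0)


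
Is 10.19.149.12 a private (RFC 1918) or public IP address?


RFC 1918 private ranges:
  10.0.0.0/8 (10.0.0.0 - 10.255.255.255)
  172.16.0.0/12 (172.16.0.0 - 172.31.255.255)
  192.168.0.0/16 (192.168.0.0 - 192.168.255.255)
Private (in 10.0.0.0/8)


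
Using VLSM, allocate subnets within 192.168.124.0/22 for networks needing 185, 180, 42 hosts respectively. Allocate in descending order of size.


185 hosts -> /24 (254 usable): 192.168.124.0/24
180 hosts -> /24 (254 usable): 192.168.125.0/24
42 hosts -> /26 (62 usable): 192.168.126.0/26
Allocation: 192.168.124.0/24 (185 hosts, 254 usable); 192.168.125.0/24 (180 hosts, 254 usable); 192.168.126.0/26 (42 hosts, 62 usable)


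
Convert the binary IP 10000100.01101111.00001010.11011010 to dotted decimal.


10000100 = 132
01101111 = 111
00001010 = 10
11011010 = 218
IP: 132.111.10.218


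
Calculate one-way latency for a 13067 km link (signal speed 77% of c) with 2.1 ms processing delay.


Speed = 0.77 * 3e5 km/s = 231000 km/s
Propagation delay = 13067 / 231000 = 0.0566 s = 56.5671 ms
Processing delay = 2.1 ms
Total one-way latency = 58.6671 ms


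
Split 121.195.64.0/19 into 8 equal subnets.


New prefix = 19 + 3 = 22
Each subnet has 1024 addresses
  121.195.64.0/22
  121.195.68.0/22
  121.195.72.0/22
  121.195.76.0/22
  121.195.80.0/22
  121.195.84.0/22
  121.195.88.0/22
  121.195.92.0/22
Subnets: 121.195.64.0/22, 121.195.68.0/22, 121.195.72.0/22, 121.195.76.0/22, 121.195.80.0/22, 121.195.84.0/22, 121.195.88.0/22, 121.195.92.0/22


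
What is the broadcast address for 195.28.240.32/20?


Network: 195.28.240.0/20
Host bits = 12
Set all host bits to 1:
Broadcast: 195.28.255.255


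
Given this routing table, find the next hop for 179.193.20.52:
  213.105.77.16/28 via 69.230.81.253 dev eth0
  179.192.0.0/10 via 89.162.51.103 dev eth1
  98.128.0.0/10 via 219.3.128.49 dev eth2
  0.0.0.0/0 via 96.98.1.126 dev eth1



Longest prefix match for 179.193.20.52:
  /28 213.105.77.16: no
  /10 179.192.0.0: MATCH
  /10 98.128.0.0: no
  /0 0.0.0.0: MATCH
Selected: next-hop 89.162.51.103 via eth1 (matched /10)


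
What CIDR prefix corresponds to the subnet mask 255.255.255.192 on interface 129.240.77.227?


Binary: 11111111.11111111.11111111.11000000
Count leading 1s
Prefix: /26


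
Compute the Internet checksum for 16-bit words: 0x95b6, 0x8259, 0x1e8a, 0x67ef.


Sum all words (with carry folding):
+ 0x95b6 = 0x95b6
+ 0x8259 = 0x1810
+ 0x1e8a = 0x369a
+ 0x67ef = 0x9e89
One's complement: ~0x9e89
Checksum = 0x6176


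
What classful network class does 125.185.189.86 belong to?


First octet: 125
Binary: 01111101
0xxxxxxx -> Class A (1-126)
Class A, default mask 255.0.0.0 (/8)


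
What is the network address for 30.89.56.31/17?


IP:   00011110.01011001.00111000.00011111
Mask: 11111111.11111111.10000000.00000000
AND operation:
Net:  00011110.01011001.00000000.00000000
Network: 30.89.0.0/17


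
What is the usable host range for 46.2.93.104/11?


Network: 46.0.0.0
Broadcast: 46.31.255.255
First usable = network + 1
Last usable = broadcast - 1
Range: 46.0.0.1 to 46.31.255.254


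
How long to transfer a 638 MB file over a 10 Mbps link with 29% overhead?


Effective throughput = 10 * (1 - 29/100) = 7.1 Mbps
File size in Mb = 638 * 8 = 5104 Mb
Time = 5104 / 7.1
Time = 718.8732 seconds


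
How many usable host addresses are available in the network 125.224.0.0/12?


Host bits = 32 - 12 = 20
Total addresses = 2^20 = 1048576
Usable = total - 2 (network and broadcast)
Usable hosts: 1048574


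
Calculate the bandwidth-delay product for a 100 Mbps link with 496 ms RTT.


BDP = bandwidth * RTT
= 100 Mbps * 496 ms
= 100 * 1e6 * 496 / 1000 bits
= 49600000 bits
= 6200000 bytes
= 6054.6875 KB
BDP = 49600000 bits (6200000 bytes)


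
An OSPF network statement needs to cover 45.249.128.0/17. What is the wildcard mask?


Subnet mask: 255.255.128.0
Wildcard = 255.255.255.255 - subnet mask
255 - 255 = 0
255 - 255 = 0
255 - 128 = 127
255 - 0 = 255
Wildcard: 0.0.127.255


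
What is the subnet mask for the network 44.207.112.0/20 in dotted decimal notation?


/20 means 20 network bits, 12 host bits
Binary: 11111111111111111111000000000000
Mask: 255.255.240.0


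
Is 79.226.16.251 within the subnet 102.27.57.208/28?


Subnet network: 102.27.57.208
Test IP AND mask: 79.226.16.240
No, 79.226.16.251 is not in 102.27.57.208/28


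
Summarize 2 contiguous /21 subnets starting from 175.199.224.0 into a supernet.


Original prefix: /21
Number of subnets: 2 = 2^1
New prefix = 21 - 1 = 20
Supernet: 175.199.224.0/20


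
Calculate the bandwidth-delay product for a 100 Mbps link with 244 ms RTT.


BDP = bandwidth * RTT
= 100 Mbps * 244 ms
= 100 * 1e6 * 244 / 1000 bits
= 24400000 bits
= 3050000 bytes
= 2978.5156 KB
BDP = 24400000 bits (3050000 bytes)


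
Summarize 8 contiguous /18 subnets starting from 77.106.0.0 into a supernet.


Original prefix: /18
Number of subnets: 8 = 2^3
New prefix = 18 - 3 = 15
Supernet: 77.106.0.0/15


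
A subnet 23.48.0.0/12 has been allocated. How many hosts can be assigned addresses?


Host bits = 32 - 12 = 20
Total addresses = 2^20 = 1048576
Usable = total - 2 (network and broadcast)
Usable hosts: 1048574


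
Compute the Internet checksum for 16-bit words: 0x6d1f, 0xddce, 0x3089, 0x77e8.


Sum all words (with carry folding):
+ 0x6d1f = 0x6d1f
+ 0xddce = 0x4aee
+ 0x3089 = 0x7b77
+ 0x77e8 = 0xf35f
One's complement: ~0xf35f
Checksum = 0x0ca0


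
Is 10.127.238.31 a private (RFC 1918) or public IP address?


RFC 1918 private ranges:
  10.0.0.0/8 (10.0.0.0 - 10.255.255.255)
  172.16.0.0/12 (172.16.0.0 - 172.31.255.255)
  192.168.0.0/16 (192.168.0.0 - 192.168.255.255)
Private (in 10.0.0.0/8)


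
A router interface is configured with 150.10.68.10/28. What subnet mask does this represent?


/28 means 28 network bits, 4 host bits
Binary: 11111111111111111111111111110000
Mask: 255.255.255.240


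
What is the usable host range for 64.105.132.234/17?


Network: 64.105.128.0
Broadcast: 64.105.255.255
First usable = network + 1
Last usable = broadcast - 1
Range: 64.105.128.1 to 64.105.255.254
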